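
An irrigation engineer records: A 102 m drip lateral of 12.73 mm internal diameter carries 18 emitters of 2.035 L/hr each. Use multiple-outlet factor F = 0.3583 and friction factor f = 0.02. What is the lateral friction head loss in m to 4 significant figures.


Approach: apply Darcy-Weisbach with the multiple-outlet F-factor, Q = n*q/(3600*1000) m^3/s; v = Q/A; hf = F*f*(L/D)*(v^2/(2g)).
Q = 18*2.035/(3600*1000) = 1.01750e-05 m^3/s
A = pi*(12.73e-3/2)^2 = 1.27276e-04 m^2, so v = Q/A = 0.0799443 m/s
hf = 0.3583*0.02*(102/0.01273)*(0.0799443^2/(2*9.81)) = 0.01870 m
Therefore the lateral friction head loss = 0.01870 m.


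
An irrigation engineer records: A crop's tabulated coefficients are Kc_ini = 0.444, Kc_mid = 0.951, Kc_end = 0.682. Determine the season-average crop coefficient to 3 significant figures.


Approach: apply a simple seasonal average, Kc_avg = (Kc_ini + Kc_mid + Kc_end)/3.
Kc_avg = (0.444 + 0.951 + 0.682)/3 = 0.692
Therefore the season-average crop coefficient = 0.692.


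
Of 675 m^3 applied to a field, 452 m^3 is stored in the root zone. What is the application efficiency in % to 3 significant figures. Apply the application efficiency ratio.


Approach: apply the application efficiency ratio, Ea = (stored/applied)*100.
Ea = (452/675)*100 = 67.0 %
Therefore the application efficiency = 67.0 %.


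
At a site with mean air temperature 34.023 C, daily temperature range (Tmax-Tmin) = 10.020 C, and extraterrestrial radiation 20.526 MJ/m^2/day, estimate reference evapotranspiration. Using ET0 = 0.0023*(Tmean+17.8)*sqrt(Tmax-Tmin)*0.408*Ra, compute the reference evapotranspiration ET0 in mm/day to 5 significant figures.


ET0 = 0.0023*(34.023+17.8)*sqrt(10.020)*0.408*20.526 = 3.1597 mm/day
Therefore the reference evapotranspiration ET0 = 3.1597 mm/day.


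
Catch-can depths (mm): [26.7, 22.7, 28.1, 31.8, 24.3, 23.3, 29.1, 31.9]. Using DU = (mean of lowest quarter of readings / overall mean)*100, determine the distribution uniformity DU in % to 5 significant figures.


sorted lowest 2 of 8: [22.7, 23.3] -> mean = 23.00000 mm
overall mean = 27.23750 mm
DU = (23.00000/27.23750)*100 = 84.442 %
Therefore the distribution uniformity DU = 84.442 %.


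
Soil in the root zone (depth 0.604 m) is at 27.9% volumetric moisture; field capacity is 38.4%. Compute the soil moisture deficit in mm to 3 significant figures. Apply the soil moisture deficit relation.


Approach: apply the soil moisture deficit relation, SMD = (FC - theta)/100 * depth * 1000.
SMD = (38.4 - 27.9)/100 * 0.604 * 1000 = 63.4 mm
Therefore the soil moisture deficit = 63.4 mm.


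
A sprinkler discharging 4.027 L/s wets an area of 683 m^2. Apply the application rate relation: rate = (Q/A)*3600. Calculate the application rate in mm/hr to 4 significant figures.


rate = (4.027 / 683) * 3600 = 21.23 mm/hr
Therefore the application rate = 21.23 mm/hr.


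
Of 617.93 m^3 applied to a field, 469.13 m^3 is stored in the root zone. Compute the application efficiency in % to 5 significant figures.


Approach: apply the application efficiency ratio, Ea = (stored/applied)*100.
Ea = (469.13/617.93)*100 = 75.920 %
Therefore the application efficiency = 75.920 %.


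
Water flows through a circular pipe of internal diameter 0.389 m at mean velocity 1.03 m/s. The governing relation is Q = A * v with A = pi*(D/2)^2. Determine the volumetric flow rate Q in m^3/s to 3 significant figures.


A = pi*(0.389/2)^2 = 0.11885 m^2
Q = 0.11885 * 1.03 = 0.122 m^3/s
Therefore the volumetric flow rate Q = 0.122 m^3/s.


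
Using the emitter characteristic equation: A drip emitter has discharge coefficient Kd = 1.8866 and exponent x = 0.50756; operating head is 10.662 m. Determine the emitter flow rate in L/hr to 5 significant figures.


Approach: apply the emitter characteristic equation, q = Kd * h^x.
q = 1.8866 * 10.662^0.50756 = 6.2715 L/hr
Therefore the emitter flow rate = 6.2715 L/hr.


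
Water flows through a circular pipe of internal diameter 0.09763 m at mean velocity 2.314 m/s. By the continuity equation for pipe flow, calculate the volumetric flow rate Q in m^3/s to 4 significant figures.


Approach: apply the continuity equation for pipe flow, Q = A * v with A = pi*(D/2)^2.
A = pi*(0.09763/2)^2 = 0.00748611 m^2
Q = 0.00748611 * 2.314 = 0.01732 m^3/s
Therefore the volumetric flow rate Q = 0.01732 m^3/s.


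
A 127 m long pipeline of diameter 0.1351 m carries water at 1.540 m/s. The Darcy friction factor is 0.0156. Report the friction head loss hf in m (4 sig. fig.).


Approach: apply the Darcy-Weisbach equation, hf = f*(L/D)*(v^2/(2g)).
hf = 0.0156 * (127/0.1351) * (1.540^2 / (2*9.81))
hf = 1.773 m
Therefore the friction head loss hf = 1.773 m.


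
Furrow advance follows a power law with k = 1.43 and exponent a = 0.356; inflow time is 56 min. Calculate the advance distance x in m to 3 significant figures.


Approach: apply the power-law advance function, x = k*t^a.
x = 1.43 * 56^0.356 = 5.99 m
Therefore the advance distance x = 5.99 m.


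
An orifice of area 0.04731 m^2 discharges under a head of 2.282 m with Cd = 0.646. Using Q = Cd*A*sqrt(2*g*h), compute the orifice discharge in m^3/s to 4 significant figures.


Q = 0.646 * 0.04731 * sqrt(2*9.81*2.282) = 0.2045 m^3/s
Therefore the orifice discharge = 0.2045 m^3/s.


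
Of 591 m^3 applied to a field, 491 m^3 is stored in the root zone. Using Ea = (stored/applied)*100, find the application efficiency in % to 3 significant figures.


Ea = (491/591)*100 = 83.1 %
Therefore the application efficiency = 83.1 %.


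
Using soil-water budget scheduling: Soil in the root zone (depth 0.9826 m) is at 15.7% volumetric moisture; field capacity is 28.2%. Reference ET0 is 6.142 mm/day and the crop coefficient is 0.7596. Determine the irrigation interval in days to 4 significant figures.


Approach: apply soil-water budget scheduling, SMD = (FC-theta)/100*depth*1000; ETc = ET0*Kc; interval = SMD/ETc.
Step 1 — soil moisture deficit:
  SMD = (28.2 - 15.7)/100 * 0.9826 * 1000 = 122.825 mm
Step 2 — daily crop ET (ETc = ET0*Kc):
  ETc = 6.142 * 0.7596 = 4.66546 mm/day
Step 3 — irrigation interval (SMD/ETc):
  interval = 122.825 / 4.66546 = 26.33 days
Therefore the irrigation interval = 26.33 days.


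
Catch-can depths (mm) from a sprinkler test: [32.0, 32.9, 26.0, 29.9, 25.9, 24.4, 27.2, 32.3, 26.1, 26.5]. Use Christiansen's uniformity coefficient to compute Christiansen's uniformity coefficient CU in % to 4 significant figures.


Approach: apply Christiansen's uniformity coefficient, CU = (1 - mean_abs_deviation/mean)*100.
mean = 28.3200 mm
mean |d_i - mean| = 2.76400 mm
CU = (1 - 2.76400/28.3200)*100 = 90.24 %
Therefore Christiansen's uniformity coefficient CU = 90.24 %.


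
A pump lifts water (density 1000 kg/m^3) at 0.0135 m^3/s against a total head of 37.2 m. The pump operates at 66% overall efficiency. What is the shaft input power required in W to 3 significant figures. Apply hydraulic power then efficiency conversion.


Approach: apply hydraulic power then efficiency conversion, P = rho*g*Q*H; P_in = P/eta.
Step 1 — hydraulic power (P = rho*g*Q*H):
  P = 1000 * 9.81 * 0.0135 * 37.2 = 4926.6 W
Step 2 — input power: P_in = P/eta = 4926.6 / 0.66 = 7460 W
Therefore the shaft input power required = 7460 W.


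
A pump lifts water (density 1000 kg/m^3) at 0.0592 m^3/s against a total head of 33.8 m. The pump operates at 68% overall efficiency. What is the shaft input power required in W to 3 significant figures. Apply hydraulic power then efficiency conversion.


Approach: apply hydraulic power then efficiency conversion, P = rho*g*Q*H; P_in = P/eta.
Step 1 — hydraulic power (P = rho*g*Q*H):
  P = 1000 * 9.81 * 0.0592 * 33.8 = 19629 W
Step 2 — input power: P_in = P/eta = 19629 / 0.68 = 28900 W
Therefore the shaft input power required = 28900 W.


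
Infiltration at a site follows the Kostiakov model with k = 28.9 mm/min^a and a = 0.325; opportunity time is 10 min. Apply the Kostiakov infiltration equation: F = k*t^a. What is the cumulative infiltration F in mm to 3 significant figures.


F = 28.9 * 10^0.325 = 61.1 mm
Therefore the cumulative infiltration F = 61.1 mm.


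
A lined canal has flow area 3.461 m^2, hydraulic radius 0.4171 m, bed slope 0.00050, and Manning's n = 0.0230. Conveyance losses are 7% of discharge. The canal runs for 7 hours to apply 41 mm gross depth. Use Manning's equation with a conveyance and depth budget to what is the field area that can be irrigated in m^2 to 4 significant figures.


Approach: apply Manning's equation with a conveyance and depth budget, Q = (1/n)*A*R^(2/3)*S^(1/2); Q_field = Q*(1-loss); Area = Q_field*t/(d/1000).
Step 1 — canal discharge (Manning's equation):
  Q = (1/0.0230) * 3.461 * 0.4171^(2/3) * 0.00050^(1/2) = 1.87839 m^3/s
Step 2 — delivered flow: Q_field = 1.87839*(1 - 7/100) = 1.74690 m^3/s
Step 3 — volume delivered: V = 1.74690 * 7*3600 = 44021.9 m^3
Step 4 — area served: A = V / (depth/1000) = 44021.9 / 0.041 = 1074000 m^2
Therefore the field area that can be irrigated = 1074000 m^2.


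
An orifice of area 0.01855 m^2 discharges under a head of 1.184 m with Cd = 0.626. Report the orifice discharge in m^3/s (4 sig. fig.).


Approach: apply the orifice equation, Q = Cd*A*sqrt(2*g*h).
Q = 0.626 * 0.01855 * sqrt(2*9.81*1.184) = 0.05597 m^3/s
Therefore the orifice discharge = 0.05597 m^3/s.


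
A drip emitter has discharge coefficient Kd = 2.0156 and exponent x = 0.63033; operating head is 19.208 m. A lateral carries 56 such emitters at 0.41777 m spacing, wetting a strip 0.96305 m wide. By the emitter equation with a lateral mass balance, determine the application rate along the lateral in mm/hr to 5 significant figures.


Approach: apply the emitter equation with a lateral mass balance, q = Kd*h^x; Q = n*q; rate = Q/(n*spacing*width).
Step 1 — single emitter flow (q = Kd*h^x):
  q = 2.0156 * 19.208^0.63033 = 12.98439 L/hr
Step 2 — total lateral flow: Q = 56 * 12.98439 = 727.1260 L/hr
Step 3 — wetted area: A = 56 * 0.41777 * 0.96305 = 22.53067 m^2
Step 4 — application rate: Q/A = 727.1260/22.53067 = 32.273 mm/hr
Therefore the application rate along the lateral = 32.273 mm/hr.


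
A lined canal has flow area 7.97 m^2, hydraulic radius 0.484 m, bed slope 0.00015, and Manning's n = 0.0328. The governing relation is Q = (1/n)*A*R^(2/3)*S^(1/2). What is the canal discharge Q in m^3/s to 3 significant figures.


Q = (1/0.0328) * 7.97 * 0.484^(2/3) * 0.00015^(1/2) = 1.83 m^3/s
Therefore the canal discharge Q = 1.83 m^3/s.


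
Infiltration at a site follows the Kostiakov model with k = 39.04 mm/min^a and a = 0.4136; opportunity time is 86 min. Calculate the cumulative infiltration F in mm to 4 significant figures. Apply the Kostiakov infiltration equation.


Approach: apply the Kostiakov infiltration equation, F = k*t^a.
F = 39.04 * 86^0.4136 = 246.4 mm
Therefore the cumulative infiltration F = 246.4 mm.


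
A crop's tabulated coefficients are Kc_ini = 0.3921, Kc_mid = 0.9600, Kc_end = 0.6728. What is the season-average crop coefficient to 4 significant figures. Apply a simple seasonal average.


Approach: apply a simple seasonal average, Kc_avg = (Kc_ini + Kc_mid + Kc_end)/3.
Kc_avg = (0.3921 + 0.9600 + 0.6728)/3 = 0.6750
Therefore the season-average crop coefficient = 0.6750.


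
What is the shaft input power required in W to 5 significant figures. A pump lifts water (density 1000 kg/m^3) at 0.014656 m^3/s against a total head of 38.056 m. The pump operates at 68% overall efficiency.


Approach: apply hydraulic power then efficiency conversion, P = rho*g*Q*H; P_in = P/eta.
Step 1 — hydraulic power (P = rho*g*Q*H):
  P = 1000 * 9.81 * 0.014656 * 38.056 = 5471.515 W
Step 2 — input power: P_in = P/eta = 5471.515 / 0.68 = 8046.3 W
Therefore the shaft input power required = 8046.3 W.


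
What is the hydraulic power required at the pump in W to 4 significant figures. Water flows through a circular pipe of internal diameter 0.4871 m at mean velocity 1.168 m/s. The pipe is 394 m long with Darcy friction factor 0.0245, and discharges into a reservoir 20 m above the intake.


Approach: apply continuity + Darcy-Weisbach + hydraulic power, Q = A*v; hf = f*(L/D)*(v^2/(2g)); H = static + hf; P = rho*g*Q*H.
Step 1 — flow rate (continuity, Q = A*v):
  A = pi*(0.4871/2)^2 = 0.186349 m^2
  Q = 0.186349 * 1.168 = 0.217655 m^3/s
Step 2 — friction head loss (Darcy-Weisbach):
  hf = 0.0245 * (394/0.4871) * (1.168^2 / (2*9.81))
  hf = 1.37794 m
Step 3 — total head: H = 20 + 1.37794 = 21.3779 m
Step 4 — hydraulic power (P = rho*g*Q*H):
  P = 1000 * 9.81 * 0.217655 * 21.3779 = 45650 W
Therefore the hydraulic power required at the pump = 45650 W.


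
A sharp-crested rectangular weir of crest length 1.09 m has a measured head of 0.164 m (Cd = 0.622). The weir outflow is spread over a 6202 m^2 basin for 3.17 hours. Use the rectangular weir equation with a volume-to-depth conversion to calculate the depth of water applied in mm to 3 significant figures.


Approach: apply the rectangular weir equation with a volume-to-depth conversion, Q = (2/3)*Cd*L*sqrt(2g)*H^1.5; d = Q*t/A * 1000.
Step 1 — weir discharge:
  Q = (2/3)*0.622*1.09*sqrt(2*9.81)*0.164^1.5 = 0.13297 m^3/s
Step 2 — volume: V = 0.13297 * 3.17*3600 = 1517.4 m^3
Step 3 — depth: d = V/A * 1000 = 1517.4/6202 * 1000 = 245 mm
Therefore the depth of water applied = 245 mm.


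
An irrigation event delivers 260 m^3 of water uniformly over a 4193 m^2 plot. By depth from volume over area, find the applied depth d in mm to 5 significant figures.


Approach: apply depth from volume over area, d = (V/A)*1000.
d = (260 / 4193) * 1000 = 62.008 mm
Therefore the applied depth d = 62.008 mm.


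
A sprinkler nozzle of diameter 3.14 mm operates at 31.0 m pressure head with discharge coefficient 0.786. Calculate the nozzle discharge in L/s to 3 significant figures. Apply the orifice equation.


Approach: apply the orifice equation, Q = Cd*A*sqrt(2*g*h), A = pi*(d/2)^2.
A = pi*(3.14e-3/2)^2 = 7.7437e-06 m^2
Q = 0.786 * 7.7437e-06 * sqrt(2*9.81*31.0) * 1000 = 0.150 L/s
Therefore the nozzle discharge = 0.150 L/s.


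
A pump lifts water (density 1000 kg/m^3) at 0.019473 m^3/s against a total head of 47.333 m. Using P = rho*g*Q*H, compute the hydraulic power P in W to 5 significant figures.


P = 1000 * 9.81 * 0.019473 * 47.333 = 9042.0 W
Therefore the hydraulic power P = 9042.0 W.


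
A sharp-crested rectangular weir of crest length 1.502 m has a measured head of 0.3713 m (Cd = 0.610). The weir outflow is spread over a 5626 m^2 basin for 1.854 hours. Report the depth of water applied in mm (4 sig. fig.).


Approach: apply the rectangular weir equation with a volume-to-depth conversion, Q = (2/3)*Cd*L*sqrt(2g)*H^1.5; d = Q*t/A * 1000.
Step 1 — weir discharge:
  Q = (2/3)*0.610*1.502*sqrt(2*9.81)*0.3713^1.5 = 0.612132 m^3/s
Step 2 — volume: V = 0.612132 * 1.854*3600 = 4085.62 m^3
Step 3 — depth: d = V/A * 1000 = 4085.62/5626 * 1000 = 726.2 mm
Therefore the depth of water applied = 726.2 mm.


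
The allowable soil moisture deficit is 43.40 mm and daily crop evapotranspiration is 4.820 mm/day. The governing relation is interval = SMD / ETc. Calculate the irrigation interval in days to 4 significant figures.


interval = 43.40 / 4.820 = 9.004 days
Therefore the irrigation interval = 9.004 days.


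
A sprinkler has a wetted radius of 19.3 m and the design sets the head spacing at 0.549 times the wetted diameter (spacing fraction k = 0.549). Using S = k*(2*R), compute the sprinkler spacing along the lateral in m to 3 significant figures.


S = 0.549 * (2 * 19.3) = 21.2 m
Therefore the sprinkler spacing along the lateral = 21.2 m.


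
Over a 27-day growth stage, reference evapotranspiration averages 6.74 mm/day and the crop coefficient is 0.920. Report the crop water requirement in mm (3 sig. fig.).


Approach: apply the crop water requirement relation, CWR = ET0 * Kc * days.
CWR = 6.74 * 0.920 * 27 = 167 mm
Therefore the crop water requirement = 167 mm.


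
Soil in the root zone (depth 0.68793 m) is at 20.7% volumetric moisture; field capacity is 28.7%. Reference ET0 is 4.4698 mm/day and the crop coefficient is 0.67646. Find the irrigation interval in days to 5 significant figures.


Approach: apply soil-water budget scheduling, SMD = (FC-theta)/100*depth*1000; ETc = ET0*Kc; interval = SMD/ETc.
Step 1 — soil moisture deficit:
  SMD = (28.7 - 20.7)/100 * 0.68793 * 1000 = 55.03440 mm
Step 2 — daily crop ET (ETc = ET0*Kc):
  ETc = 4.4698 * 0.67646 = 3.023641 mm/day
Step 3 — irrigation interval (SMD/ETc):
  interval = 55.03440 / 3.023641 = 18.201 days
Therefore the irrigation interval = 18.201 days.


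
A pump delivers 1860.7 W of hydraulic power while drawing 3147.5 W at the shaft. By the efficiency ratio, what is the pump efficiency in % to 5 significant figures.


Approach: apply the efficiency ratio, eta = (P_out/P_in)*100.
eta = (1860.7 / 3147.5) * 100 = 59.117 %
Therefore the pump efficiency = 59.117 %.


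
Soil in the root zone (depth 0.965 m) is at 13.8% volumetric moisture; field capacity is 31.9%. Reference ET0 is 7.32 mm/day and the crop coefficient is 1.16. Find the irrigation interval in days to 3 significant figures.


Approach: apply soil-water budget scheduling, SMD = (FC-theta)/100*depth*1000; ETc = ET0*Kc; interval = SMD/ETc.
Step 1 — soil moisture deficit:
  SMD = (31.9 - 13.8)/100 * 0.965 * 1000 = 174.66 mm
Step 2 — daily crop ET (ETc = ET0*Kc):
  ETc = 7.32 * 1.16 = 8.4912 mm/day
Step 3 — irrigation interval (SMD/ETc):
  interval = 174.66 / 8.4912 = 20.6 days
Therefore the irrigation interval = 20.6 days.


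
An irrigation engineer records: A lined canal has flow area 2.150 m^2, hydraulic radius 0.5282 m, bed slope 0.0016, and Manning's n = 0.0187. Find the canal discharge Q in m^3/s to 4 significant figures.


Approach: apply Manning's equation, Q = (1/n)*A*R^(2/3)*S^(1/2).
Q = (1/0.0187) * 2.150 * 0.5282^(2/3) * 0.0016^(1/2) = 3.005 m^3/s
Therefore the canal discharge Q = 3.005 m^3/s.


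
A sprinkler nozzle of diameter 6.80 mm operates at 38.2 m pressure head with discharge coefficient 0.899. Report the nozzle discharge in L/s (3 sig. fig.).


Approach: apply the orifice equation, Q = Cd*A*sqrt(2*g*h), A = pi*(d/2)^2.
A = pi*(6.80e-3/2)^2 = 3.6317e-05 m^2
Q = 0.899 * 3.6317e-05 * sqrt(2*9.81*38.2) * 1000 = 0.894 L/s
Therefore the nozzle discharge = 0.894 L/s.


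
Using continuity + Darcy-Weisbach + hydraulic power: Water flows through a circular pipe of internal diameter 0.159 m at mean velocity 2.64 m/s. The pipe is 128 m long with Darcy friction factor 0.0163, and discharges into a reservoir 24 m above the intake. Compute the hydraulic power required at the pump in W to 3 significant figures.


Approach: apply continuity + Darcy-Weisbach + hydraulic power, Q = A*v; hf = f*(L/D)*(v^2/(2g)); H = static + hf; P = rho*g*Q*H.
Step 1 — flow rate (continuity, Q = A*v):
  A = pi*(0.159/2)^2 = 0.019856 m^2
  Q = 0.019856 * 2.64 = 0.052419 m^3/s
Step 2 — friction head loss (Darcy-Weisbach):
  hf = 0.0163 * (128/0.159) * (2.64^2 / (2*9.81))
  hf = 4.6613 m
Step 3 — total head: H = 24 + 4.6613 = 28.661 m
Step 4 — hydraulic power (P = rho*g*Q*H):
  P = 1000 * 9.81 * 0.052419 * 28.661 = 14700 W
Therefore the hydraulic power required at the pump = 14700 W.


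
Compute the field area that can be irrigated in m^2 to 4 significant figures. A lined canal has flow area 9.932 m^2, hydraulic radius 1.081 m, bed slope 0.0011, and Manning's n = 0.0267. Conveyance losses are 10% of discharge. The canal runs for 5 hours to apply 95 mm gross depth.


Approach: apply Manning's equation with a conveyance and depth budget, Q = (1/n)*A*R^(2/3)*S^(1/2); Q_field = Q*(1-loss); Area = Q_field*t/(d/1000).
Step 1 — canal discharge (Manning's equation):
  Q = (1/0.0267) * 9.932 * 1.081^(2/3) * 0.0011^(1/2) = 12.9949 m^3/s
Step 2 — delivered flow: Q_field = 12.9949*(1 - 10/100) = 11.6954 m^3/s
Step 3 — volume delivered: V = 11.6954 * 5*3600 = 210517 m^3
Step 4 — area served: A = V / (depth/1000) = 210517 / 0.095 = 2216000 m^2
Therefore the field area that can be irrigated = 2216000 m^2.


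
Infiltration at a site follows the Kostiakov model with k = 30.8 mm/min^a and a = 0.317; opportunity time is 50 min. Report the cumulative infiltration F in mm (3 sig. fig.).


Approach: apply the Kostiakov infiltration equation, F = k*t^a.
F = 30.8 * 50^0.317 = 106 mm
Therefore the cumulative infiltration F = 106 mm.


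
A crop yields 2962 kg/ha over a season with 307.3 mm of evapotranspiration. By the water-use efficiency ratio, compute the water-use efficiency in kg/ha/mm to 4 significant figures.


Approach: apply the water-use efficiency ratio, WUE = yield/ET.
WUE = 2962 / 307.3 = 9.639 kg/ha/mm
Therefore the water-use efficiency = 9.639 kg/ha/mm.


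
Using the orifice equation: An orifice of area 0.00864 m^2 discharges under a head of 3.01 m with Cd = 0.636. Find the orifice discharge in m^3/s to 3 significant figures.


Approach: apply the orifice equation, Q = Cd*A*sqrt(2*g*h).
Q = 0.636 * 0.00864 * sqrt(2*9.81*3.01) = 0.0422 m^3/s
Therefore the orifice discharge = 0.0422 m^3/s.


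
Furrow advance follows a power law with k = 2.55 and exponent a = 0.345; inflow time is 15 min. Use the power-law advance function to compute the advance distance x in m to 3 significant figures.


Approach: apply the power-law advance function, x = k*t^a.
x = 2.55 * 15^0.345 = 6.49 m
Therefore the advance distance x = 6.49 m.


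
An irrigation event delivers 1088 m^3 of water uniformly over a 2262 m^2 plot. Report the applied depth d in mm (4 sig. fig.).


Approach: apply depth from volume over area, d = (V/A)*1000.
d = (1088 / 2262) * 1000 = 481.0 mm
Therefore the applied depth d = 481.0 mm.


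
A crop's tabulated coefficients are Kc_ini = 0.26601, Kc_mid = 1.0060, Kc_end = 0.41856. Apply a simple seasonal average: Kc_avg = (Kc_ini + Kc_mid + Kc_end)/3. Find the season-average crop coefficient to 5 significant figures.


Kc_avg = (0.26601 + 1.0060 + 0.41856)/3 = 0.56352
Therefore the season-average crop coefficient = 0.56352.


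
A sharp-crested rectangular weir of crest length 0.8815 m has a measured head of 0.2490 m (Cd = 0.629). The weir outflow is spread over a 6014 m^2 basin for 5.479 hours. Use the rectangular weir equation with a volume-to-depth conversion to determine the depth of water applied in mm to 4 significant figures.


Approach: apply the rectangular weir equation with a volume-to-depth conversion, Q = (2/3)*Cd*L*sqrt(2g)*H^1.5; d = Q*t/A * 1000.
Step 1 — weir discharge:
  Q = (2/3)*0.629*0.8815*sqrt(2*9.81)*0.2490^1.5 = 0.203437 m^3/s
Step 2 — volume: V = 0.203437 * 5.479*3600 = 4012.68 m^3
Step 3 — depth: d = V/A * 1000 = 4012.68/6014 * 1000 = 667.2 mm
Therefore the depth of water applied = 667.2 mm.


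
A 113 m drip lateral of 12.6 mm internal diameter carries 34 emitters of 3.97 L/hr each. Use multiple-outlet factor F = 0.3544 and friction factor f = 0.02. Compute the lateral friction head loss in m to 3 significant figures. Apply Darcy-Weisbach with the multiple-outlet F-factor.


Approach: apply Darcy-Weisbach with the multiple-outlet F-factor, Q = n*q/(3600*1000) m^3/s; v = Q/A; hf = F*f*(L/D)*(v^2/(2g)).
Q = 34*3.97/(3600*1000) = 3.7494e-05 m^3/s
A = pi*(12.6e-3/2)^2 = 1.2469e-04 m^2, so v = Q/A = 0.30070 m/s
hf = 0.3544*0.02*(113/0.0126)*(0.30070^2/(2*9.81)) = 0.293 m
Therefore the lateral friction head loss = 0.293 m.


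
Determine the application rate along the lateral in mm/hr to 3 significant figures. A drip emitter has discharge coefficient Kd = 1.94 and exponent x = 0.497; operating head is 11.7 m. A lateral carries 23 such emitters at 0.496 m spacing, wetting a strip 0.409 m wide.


Approach: apply the emitter equation with a lateral mass balance, q = Kd*h^x; Q = n*q; rate = Q/(n*spacing*width).
Step 1 — single emitter flow (q = Kd*h^x):
  q = 1.94 * 11.7^0.497 = 6.5870 L/hr
Step 2 — total lateral flow: Q = 23 * 6.5870 = 151.50 L/hr
Step 3 — wetted area: A = 23 * 0.496 * 0.409 = 4.6659 m^2
Step 4 — application rate: Q/A = 151.50/4.6659 = 32.5 mm/hr
Therefore the application rate along the lateral = 32.5 mm/hr.


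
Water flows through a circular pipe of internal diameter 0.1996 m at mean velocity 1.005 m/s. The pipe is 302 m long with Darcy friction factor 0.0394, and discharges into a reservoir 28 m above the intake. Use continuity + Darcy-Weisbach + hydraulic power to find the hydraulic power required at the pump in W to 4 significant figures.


Approach: apply continuity + Darcy-Weisbach + hydraulic power, Q = A*v; hf = f*(L/D)*(v^2/(2g)); H = static + hf; P = rho*g*Q*H.
Step 1 — flow rate (continuity, Q = A*v):
  A = pi*(0.1996/2)^2 = 0.0312904 m^2
  Q = 0.0312904 * 1.005 = 0.0314468 m^3/s
Step 2 — friction head loss (Darcy-Weisbach):
  hf = 0.0394 * (302/0.1996) * (1.005^2 / (2*9.81))
  hf = 3.06885 m
Step 3 — total head: H = 28 + 3.06885 = 31.0689 m
Step 4 — hydraulic power (P = rho*g*Q*H):
  P = 1000 * 9.81 * 0.0314468 * 31.0689 = 9585 W
Therefore the hydraulic power required at the pump = 9585 W.


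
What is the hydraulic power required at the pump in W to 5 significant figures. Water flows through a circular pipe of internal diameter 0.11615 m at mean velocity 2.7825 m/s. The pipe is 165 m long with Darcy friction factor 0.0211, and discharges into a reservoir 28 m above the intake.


Approach: apply continuity + Darcy-Weisbach + hydraulic power, Q = A*v; hf = f*(L/D)*(v^2/(2g)); H = static + hf; P = rho*g*Q*H.
Step 1 — flow rate (continuity, Q = A*v):
  A = pi*(0.11615/2)^2 = 0.01059567 m^2
  Q = 0.01059567 * 2.7825 = 0.02948244 m^3/s
Step 2 — friction head loss (Darcy-Weisbach):
  hf = 0.0211 * (165/0.11615) * (2.7825^2 / (2*9.81))
  hf = 11.82820 m
Step 3 — total head: H = 28 + 11.82820 = 39.82820 m
Step 4 — hydraulic power (P = rho*g*Q*H):
  P = 1000 * 9.81 * 0.02948244 * 39.82820 = 11519 W
Therefore the hydraulic power required at the pump = 11519 W.


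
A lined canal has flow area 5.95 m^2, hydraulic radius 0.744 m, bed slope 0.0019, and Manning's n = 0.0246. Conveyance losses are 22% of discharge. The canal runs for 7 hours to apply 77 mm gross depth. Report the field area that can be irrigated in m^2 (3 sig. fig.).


Approach: apply Manning's equation with a conveyance and depth budget, Q = (1/n)*A*R^(2/3)*S^(1/2); Q_field = Q*(1-loss); Area = Q_field*t/(d/1000).
Step 1 — canal discharge (Manning's equation):
  Q = (1/0.0246) * 5.95 * 0.744^(2/3) * 0.0019^(1/2) = 8.6565 m^3/s
Step 2 — delivered flow: Q_field = 8.6565*(1 - 22/100) = 6.7520 m^3/s
Step 3 — volume delivered: V = 6.7520 * 7*3600 = 170150 m^3
Step 4 — area served: A = V / (depth/1000) = 170150 / 0.077 = 2210000 m^2
Therefore the field area that can be irrigated = 2210000 m^2.


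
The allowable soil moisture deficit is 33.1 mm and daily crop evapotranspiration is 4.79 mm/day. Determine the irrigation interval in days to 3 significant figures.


Approach: apply the irrigation interval relation, interval = SMD / ETc.
interval = 33.1 / 4.79 = 6.91 days
Therefore the irrigation interval = 6.91 days.


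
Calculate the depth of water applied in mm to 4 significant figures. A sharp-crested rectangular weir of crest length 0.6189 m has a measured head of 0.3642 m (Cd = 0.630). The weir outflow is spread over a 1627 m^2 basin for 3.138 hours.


Approach: apply the rectangular weir equation with a volume-to-depth conversion, Q = (2/3)*Cd*L*sqrt(2g)*H^1.5; d = Q*t/A * 1000.
Step 1 — weir discharge:
  Q = (2/3)*0.630*0.6189*sqrt(2*9.81)*0.3642^1.5 = 0.253063 m^3/s
Step 2 — volume: V = 0.253063 * 3.138*3600 = 2858.81 m^3
Step 3 — depth: d = V/A * 1000 = 2858.81/1627 * 1000 = 1757 mm
Therefore the depth of water applied = 1757 mm.


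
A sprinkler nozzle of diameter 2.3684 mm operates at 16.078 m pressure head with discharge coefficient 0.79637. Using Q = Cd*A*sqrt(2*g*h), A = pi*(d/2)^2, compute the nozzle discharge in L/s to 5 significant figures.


A = pi*(2.3684e-3/2)^2 = 4.405548e-06 m^2
Q = 0.79637 * 4.405548e-06 * sqrt(2*9.81*16.078) * 1000 = 0.062313 L/s
Therefore the nozzle discharge = 0.062313 L/s.


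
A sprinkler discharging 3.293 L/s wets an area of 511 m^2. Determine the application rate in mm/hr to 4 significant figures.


Approach: apply the application rate relation, rate = (Q/A)*3600.
rate = (3.293 / 511) * 3600 = 23.20 mm/hr
Therefore the application rate = 23.20 mm/hr.


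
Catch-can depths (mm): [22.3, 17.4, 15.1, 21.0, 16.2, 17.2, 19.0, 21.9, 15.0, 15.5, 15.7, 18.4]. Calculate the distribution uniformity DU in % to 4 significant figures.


Approach: apply the low-quarter distribution uniformity, DU = (mean of lowest quarter of readings / overall mean)*100.
sorted lowest 3 of 12: [15.0, 15.1, 15.5] -> mean = 15.2000 mm
overall mean = 17.8917 mm
DU = (15.2000/17.8917)*100 = 84.96 %
Therefore the distribution uniformity DU = 84.96 %.


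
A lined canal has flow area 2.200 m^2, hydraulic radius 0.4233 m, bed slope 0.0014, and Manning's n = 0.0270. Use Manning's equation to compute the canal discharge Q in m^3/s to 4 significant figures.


Approach: apply Manning's equation, Q = (1/n)*A*R^(2/3)*S^(1/2).
Q = (1/0.0270) * 2.200 * 0.4233^(2/3) * 0.0014^(1/2) = 1.719 m^3/s
Therefore the canal discharge Q = 1.719 m^3/s.


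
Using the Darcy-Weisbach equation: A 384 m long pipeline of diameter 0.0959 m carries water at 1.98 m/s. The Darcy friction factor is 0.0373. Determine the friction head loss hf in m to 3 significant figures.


Approach: apply the Darcy-Weisbach equation, hf = f*(L/D)*(v^2/(2g)).
hf = 0.0373 * (384/0.0959) * (1.98^2 / (2*9.81))
hf = 29.8 m
Therefore the friction head loss hf = 29.8 m.


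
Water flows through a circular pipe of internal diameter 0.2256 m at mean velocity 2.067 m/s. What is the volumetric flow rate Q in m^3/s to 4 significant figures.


Approach: apply the continuity equation for pipe flow, Q = A * v with A = pi*(D/2)^2.
A = pi*(0.2256/2)^2 = 0.0399731 m^2
Q = 0.0399731 * 2.067 = 0.08262 m^3/s
Therefore the volumetric flow rate Q = 0.08262 m^3/s.


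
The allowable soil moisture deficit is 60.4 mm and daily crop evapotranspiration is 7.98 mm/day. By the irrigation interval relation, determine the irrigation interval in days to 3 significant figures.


Approach: apply the irrigation interval relation, interval = SMD / ETc.
interval = 60.4 / 7.98 = 7.57 days
Therefore the irrigation interval = 7.57 days.


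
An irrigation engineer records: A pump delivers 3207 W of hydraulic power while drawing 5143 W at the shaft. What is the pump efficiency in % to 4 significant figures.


Approach: apply the efficiency ratio, eta = (P_out/P_in)*100.
eta = (3207 / 5143) * 100 = 62.36 %
Therefore the pump efficiency = 62.36 %.


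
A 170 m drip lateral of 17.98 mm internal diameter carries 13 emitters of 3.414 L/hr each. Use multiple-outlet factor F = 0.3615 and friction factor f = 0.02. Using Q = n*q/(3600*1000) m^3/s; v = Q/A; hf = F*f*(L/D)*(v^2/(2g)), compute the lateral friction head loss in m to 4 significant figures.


Q = 13*3.414/(3600*1000) = 1.23283e-05 m^3/s
A = pi*(17.98e-3/2)^2 = 2.53904e-04 m^2, so v = Q/A = 0.0485551 m/s
hf = 0.3615*0.02*(170/0.01798)*(0.0485551^2/(2*9.81)) = 0.008214 m
Therefore the lateral friction head loss = 0.008214 m.


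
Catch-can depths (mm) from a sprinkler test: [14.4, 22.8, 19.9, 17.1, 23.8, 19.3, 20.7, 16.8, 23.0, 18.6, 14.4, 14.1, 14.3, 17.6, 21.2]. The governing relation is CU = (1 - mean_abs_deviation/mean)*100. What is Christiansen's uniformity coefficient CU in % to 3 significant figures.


mean = 18.533 mm
mean |d_i - mean| = 2.8044 mm
CU = (1 - 2.8044/18.533)*100 = 84.9 %
Therefore Christiansen's uniformity coefficient CU = 84.9 %.


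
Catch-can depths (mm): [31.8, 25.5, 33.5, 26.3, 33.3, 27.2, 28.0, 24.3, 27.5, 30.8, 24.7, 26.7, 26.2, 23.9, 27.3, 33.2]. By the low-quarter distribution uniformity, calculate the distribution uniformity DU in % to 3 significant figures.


Approach: apply the low-quarter distribution uniformity, DU = (mean of lowest quarter of readings / overall mean)*100.
sorted lowest 4 of 16: [23.9, 24.3, 24.7, 25.5] -> mean = 24.600 mm
overall mean = 28.137 mm
DU = (24.600/28.137)*100 = 87.4 %
Therefore the distribution uniformity DU = 87.4 %.


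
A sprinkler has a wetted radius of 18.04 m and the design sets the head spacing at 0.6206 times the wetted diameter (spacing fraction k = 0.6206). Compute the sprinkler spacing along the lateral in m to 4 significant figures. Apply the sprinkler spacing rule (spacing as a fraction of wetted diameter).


Approach: apply the sprinkler spacing rule (spacing as a fraction of wetted diameter), S = k*(2*R).
S = 0.6206 * (2 * 18.04) = 22.39 m
Therefore the sprinkler spacing along the lateral = 22.39 m.


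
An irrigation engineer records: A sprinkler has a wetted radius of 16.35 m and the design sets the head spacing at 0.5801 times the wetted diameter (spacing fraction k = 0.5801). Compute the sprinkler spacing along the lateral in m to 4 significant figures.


Approach: apply the sprinkler spacing rule (spacing as a fraction of wetted diameter), S = k*(2*R).
S = 0.5801 * (2 * 16.35) = 18.97 m
Therefore the sprinkler spacing along the lateral = 18.97 m.


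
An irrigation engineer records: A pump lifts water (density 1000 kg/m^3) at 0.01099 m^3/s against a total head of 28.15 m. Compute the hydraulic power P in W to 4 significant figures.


Approach: apply the hydraulic power relation, P = rho*g*Q*H.
P = 1000 * 9.81 * 0.01099 * 28.15 = 3035 W
Therefore the hydraulic power P = 3035 W.


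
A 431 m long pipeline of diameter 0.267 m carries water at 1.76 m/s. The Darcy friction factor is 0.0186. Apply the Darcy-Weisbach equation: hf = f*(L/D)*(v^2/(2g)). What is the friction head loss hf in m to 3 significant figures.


hf = 0.0186 * (431/0.267) * (1.76^2 / (2*9.81))
hf = 4.74 m
Therefore the friction head loss hf = 4.74 m.


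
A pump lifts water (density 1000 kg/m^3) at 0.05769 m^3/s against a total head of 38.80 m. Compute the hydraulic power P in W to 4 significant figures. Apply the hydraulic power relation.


Approach: apply the hydraulic power relation, P = rho*g*Q*H.
P = 1000 * 9.81 * 0.05769 * 38.80 = 21960 W
Therefore the hydraulic power P = 21960 W.


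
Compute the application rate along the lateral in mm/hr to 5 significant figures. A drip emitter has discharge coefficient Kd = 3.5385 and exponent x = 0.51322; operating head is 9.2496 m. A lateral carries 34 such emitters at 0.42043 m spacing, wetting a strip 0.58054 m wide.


Approach: apply the emitter equation with a lateral mass balance, q = Kd*h^x; Q = n*q; rate = Q/(n*spacing*width).
Step 1 — single emitter flow (q = Kd*h^x):
  q = 3.5385 * 9.2496^0.51322 = 11.08288 L/hr
Step 2 — total lateral flow: Q = 34 * 11.08288 = 376.8181 L/hr
Step 3 — wetted area: A = 34 * 0.42043 * 0.58054 = 8.298599 m^2
Step 4 — application rate: Q/A = 376.8181/8.298599 = 45.407 mm/hr
Therefore the application rate along the lateral = 45.407 mm/hr.


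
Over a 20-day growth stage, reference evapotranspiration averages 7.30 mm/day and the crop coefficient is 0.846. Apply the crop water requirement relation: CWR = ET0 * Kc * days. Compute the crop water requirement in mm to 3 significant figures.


CWR = 7.30 * 0.846 * 20 = 124 mm
Therefore the crop water requirement = 124 mm.


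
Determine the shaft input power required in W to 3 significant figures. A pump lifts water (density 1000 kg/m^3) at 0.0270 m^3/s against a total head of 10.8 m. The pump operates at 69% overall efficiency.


Approach: apply hydraulic power then efficiency conversion, P = rho*g*Q*H; P_in = P/eta.
Step 1 — hydraulic power (P = rho*g*Q*H):
  P = 1000 * 9.81 * 0.0270 * 10.8 = 2860.6 W
Step 2 — input power: P_in = P/eta = 2860.6 / 0.69 = 4150 W
Therefore the shaft input power required = 4150 W.


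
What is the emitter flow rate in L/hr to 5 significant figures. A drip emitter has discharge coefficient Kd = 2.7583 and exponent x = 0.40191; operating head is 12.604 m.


Approach: apply the emitter characteristic equation, q = Kd * h^x.
q = 2.7583 * 12.604^0.40191 = 7.6374 L/hr
Therefore the emitter flow rate = 7.6374 L/hr.


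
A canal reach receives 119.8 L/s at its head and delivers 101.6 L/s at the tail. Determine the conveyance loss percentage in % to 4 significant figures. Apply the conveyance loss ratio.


Approach: apply the conveyance loss ratio, loss% = ((Q_head - Q_tail)/Q_head)*100.
loss = ((119.8 - 101.6)/119.8)*100 = 15.19 %
Therefore the conveyance loss percentage = 15.19 %.


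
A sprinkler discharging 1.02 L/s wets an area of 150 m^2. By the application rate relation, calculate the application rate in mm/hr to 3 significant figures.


Approach: apply the application rate relation, rate = (Q/A)*3600.
rate = (1.02 / 150) * 3600 = 24.5 mm/hr
Therefore the application rate = 24.5 mm/hr.


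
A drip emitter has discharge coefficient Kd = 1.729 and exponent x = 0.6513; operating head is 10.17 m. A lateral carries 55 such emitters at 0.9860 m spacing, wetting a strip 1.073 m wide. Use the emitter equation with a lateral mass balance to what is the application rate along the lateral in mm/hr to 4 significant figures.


Approach: apply the emitter equation with a lateral mass balance, q = Kd*h^x; Q = n*q; rate = Q/(n*spacing*width).
Step 1 — single emitter flow (q = Kd*h^x):
  q = 1.729 * 10.17^0.6513 = 7.83183 L/hr
Step 2 — total lateral flow: Q = 55 * 7.83183 = 430.751 L/hr
Step 3 — wetted area: A = 55 * 0.9860 * 1.073 = 58.1888 m^2
Step 4 — application rate: Q/A = 430.751/58.1888 = 7.403 mm/hr
Therefore the application rate along the lateral = 7.403 mm/hr.


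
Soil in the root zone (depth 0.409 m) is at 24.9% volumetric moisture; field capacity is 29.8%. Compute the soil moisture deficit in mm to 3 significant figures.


Approach: apply the soil moisture deficit relation, SMD = (FC - theta)/100 * depth * 1000.
SMD = (29.8 - 24.9)/100 * 0.409 * 1000 = 20.0 mm
Therefore the soil moisture deficit = 20.0 mm.


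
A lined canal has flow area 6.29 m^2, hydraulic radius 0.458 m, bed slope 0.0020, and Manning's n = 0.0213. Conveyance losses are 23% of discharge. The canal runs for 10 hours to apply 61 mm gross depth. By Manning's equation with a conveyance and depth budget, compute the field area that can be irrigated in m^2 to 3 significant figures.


Approach: apply Manning's equation with a conveyance and depth budget, Q = (1/n)*A*R^(2/3)*S^(1/2); Q_field = Q*(1-loss); Area = Q_field*t/(d/1000).
Step 1 — canal discharge (Manning's equation):
  Q = (1/0.0213) * 6.29 * 0.458^(2/3) * 0.0020^(1/2) = 7.8469 m^3/s
Step 2 — delivered flow: Q_field = 7.8469*(1 - 23/100) = 6.0421 m^3/s
Step 3 — volume delivered: V = 6.0421 * 10*3600 = 217520 m^3
Step 4 — area served: A = V / (depth/1000) = 217520 / 0.061 = 3570000 m^2
Therefore the field area that can be irrigated = 3570000 m^2.


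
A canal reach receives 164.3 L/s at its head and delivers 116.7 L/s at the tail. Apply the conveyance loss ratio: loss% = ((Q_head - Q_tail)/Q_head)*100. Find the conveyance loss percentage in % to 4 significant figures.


loss = ((164.3 - 116.7)/164.3)*100 = 28.97 %
Therefore the conveyance loss percentage = 28.97 %.


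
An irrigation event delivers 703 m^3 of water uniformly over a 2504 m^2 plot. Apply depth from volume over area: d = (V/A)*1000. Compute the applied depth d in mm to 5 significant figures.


d = (703 / 2504) * 1000 = 280.75 mm
Therefore the applied depth d = 280.75 mm.


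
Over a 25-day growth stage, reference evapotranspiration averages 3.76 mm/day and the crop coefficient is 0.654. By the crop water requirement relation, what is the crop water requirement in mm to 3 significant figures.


Approach: apply the crop water requirement relation, CWR = ET0 * Kc * days.
CWR = 3.76 * 0.654 * 25 = 61.5 mm
Therefore the crop water requirement = 61.5 mm.


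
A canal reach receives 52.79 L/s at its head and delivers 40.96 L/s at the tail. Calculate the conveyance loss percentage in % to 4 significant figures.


Approach: apply the conveyance loss ratio, loss% = ((Q_head - Q_tail)/Q_head)*100.
loss = ((52.79 - 40.96)/52.79)*100 = 22.41 %
Therefore the conveyance loss percentage = 22.41 %.
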